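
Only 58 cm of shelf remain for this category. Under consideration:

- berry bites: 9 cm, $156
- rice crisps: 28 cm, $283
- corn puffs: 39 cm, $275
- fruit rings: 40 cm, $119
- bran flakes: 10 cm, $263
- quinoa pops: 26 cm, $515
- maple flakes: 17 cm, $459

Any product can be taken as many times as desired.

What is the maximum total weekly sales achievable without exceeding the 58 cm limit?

Greedy by ratio would take 3×maple flakes: 51 cm used, total 1377.
Replace 2×maple flakes with 4×bran flakes: the trade gains 134 net, giving 1511 at 57 cm.
That's the maximum — no swap from here does better than 1511.

1511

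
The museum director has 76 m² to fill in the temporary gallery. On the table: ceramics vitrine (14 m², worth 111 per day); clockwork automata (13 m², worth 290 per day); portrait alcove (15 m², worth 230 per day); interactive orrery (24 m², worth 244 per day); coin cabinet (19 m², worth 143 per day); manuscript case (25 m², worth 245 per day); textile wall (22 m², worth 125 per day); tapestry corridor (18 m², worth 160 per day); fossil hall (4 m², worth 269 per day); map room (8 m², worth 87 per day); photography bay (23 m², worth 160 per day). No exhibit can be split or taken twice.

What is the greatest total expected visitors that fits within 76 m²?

1194

A density-first pass picks clockwork automata + portrait alcove + interactive orrery + fossil hall + map room — 1120 at 64 m².
The 32 m² tied up in interactive orrery and map room is better spent on manuscript case + tapestry corridor — total rises to 1194 (75 m²).
Nothing else within 76 m² beats 1194.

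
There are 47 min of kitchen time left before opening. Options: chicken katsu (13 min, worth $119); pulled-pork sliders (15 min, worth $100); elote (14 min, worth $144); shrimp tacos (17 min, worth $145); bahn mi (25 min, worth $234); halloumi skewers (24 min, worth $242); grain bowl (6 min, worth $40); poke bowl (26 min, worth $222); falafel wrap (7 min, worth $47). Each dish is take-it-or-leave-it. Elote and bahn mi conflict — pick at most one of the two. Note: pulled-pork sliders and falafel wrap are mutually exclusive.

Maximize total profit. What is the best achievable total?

433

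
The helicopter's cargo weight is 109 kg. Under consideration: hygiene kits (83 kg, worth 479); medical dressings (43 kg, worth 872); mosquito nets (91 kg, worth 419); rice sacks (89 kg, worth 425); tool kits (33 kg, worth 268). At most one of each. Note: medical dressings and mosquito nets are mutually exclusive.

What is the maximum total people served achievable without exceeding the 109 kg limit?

1140

Density check — medical dressings 20.28, tool kits 8.12, hygiene kits 5.77, rice sacks 4.78 are the best per kg.
Best packing: medical dressings + tool kits — 76 kg, 1140 total.
The spare 33 kg is too small for any remaining supply, and no feasible exchange beats 1140.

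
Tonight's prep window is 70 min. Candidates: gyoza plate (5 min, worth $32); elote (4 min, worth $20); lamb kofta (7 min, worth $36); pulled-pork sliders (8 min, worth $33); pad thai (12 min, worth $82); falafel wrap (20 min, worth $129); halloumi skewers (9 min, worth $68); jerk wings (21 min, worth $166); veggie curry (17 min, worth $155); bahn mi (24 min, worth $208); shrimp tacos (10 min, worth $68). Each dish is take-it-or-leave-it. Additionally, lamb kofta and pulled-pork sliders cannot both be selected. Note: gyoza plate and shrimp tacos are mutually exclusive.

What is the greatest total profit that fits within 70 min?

The ratio heuristic lands on gyoza plate + jerk wings + veggie curry + bahn mi (561) but leaves 3 min idle.
Dropping gyoza plate frees 5 min; slotting in lamb kofta (7 min) lifts the total to 565 at 69 min.

565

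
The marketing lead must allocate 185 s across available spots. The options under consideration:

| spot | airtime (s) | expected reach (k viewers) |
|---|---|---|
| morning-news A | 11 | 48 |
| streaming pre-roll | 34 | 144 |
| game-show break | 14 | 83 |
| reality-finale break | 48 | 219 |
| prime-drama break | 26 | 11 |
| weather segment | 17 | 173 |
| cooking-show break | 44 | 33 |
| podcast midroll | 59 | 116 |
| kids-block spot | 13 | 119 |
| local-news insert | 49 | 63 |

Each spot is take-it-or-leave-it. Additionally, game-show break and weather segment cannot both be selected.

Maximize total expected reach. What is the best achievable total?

Ranking by ratio (expected reach/s): weather segment 10.18, kids-block spot 9.15, game-show break 5.93.
Taking morning-news A + streaming pre-roll + reality-finale break + weather segment + podcast midroll + kids-block spot: 182 s used, 819 in expected reach.
Every other selection either busts 185 s or breaks a pairing rule or fails to beat 819.

819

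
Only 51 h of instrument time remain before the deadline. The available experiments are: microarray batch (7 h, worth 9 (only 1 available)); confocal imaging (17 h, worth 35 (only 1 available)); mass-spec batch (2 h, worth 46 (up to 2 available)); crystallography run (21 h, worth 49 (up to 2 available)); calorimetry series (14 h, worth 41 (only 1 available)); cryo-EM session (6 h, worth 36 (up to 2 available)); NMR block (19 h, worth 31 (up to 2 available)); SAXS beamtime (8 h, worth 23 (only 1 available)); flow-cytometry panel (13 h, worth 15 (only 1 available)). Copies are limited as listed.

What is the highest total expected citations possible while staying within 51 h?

254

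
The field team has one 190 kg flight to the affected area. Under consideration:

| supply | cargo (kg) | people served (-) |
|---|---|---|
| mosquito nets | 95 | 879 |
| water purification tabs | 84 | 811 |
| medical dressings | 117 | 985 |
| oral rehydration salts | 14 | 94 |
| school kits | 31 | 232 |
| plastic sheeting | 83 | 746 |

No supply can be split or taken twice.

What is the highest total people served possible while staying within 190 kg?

The ratio ordering already packs tightly: mosquito nets + water purification tabs, 179 kg, 1690.
The spare 11 kg is too small for any remaining supply, and no exchange beats 1690.

1690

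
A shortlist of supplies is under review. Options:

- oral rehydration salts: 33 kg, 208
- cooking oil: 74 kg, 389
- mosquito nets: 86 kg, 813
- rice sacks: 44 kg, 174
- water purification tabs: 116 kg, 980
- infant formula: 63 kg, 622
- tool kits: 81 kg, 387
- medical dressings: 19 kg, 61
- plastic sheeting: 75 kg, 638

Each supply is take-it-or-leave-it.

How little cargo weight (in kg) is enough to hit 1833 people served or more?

Minimise kg subject to total people served ≥ 1833.
mosquito nets + water purification tabs + medical dressings: 1854 people served at 221 kg.
Any bundle with less than 221 kg falls short of 1833.

221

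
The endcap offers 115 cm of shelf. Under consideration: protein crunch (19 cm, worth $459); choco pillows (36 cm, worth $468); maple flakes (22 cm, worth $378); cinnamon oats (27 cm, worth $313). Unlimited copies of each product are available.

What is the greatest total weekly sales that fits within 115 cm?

2754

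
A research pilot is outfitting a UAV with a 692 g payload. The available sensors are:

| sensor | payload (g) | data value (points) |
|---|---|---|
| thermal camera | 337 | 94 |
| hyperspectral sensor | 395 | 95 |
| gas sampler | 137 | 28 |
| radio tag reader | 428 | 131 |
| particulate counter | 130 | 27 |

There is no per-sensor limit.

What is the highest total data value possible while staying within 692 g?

188

Greedy by ratio would take radio tag reader + 2×particulate counter: 688 g used, total 185.
Replace radio tag reader and 2×particulate counter with 2×thermal camera: the trade gains 3 net, giving 188 at 674 g.
No other feasible combination exceeds 188.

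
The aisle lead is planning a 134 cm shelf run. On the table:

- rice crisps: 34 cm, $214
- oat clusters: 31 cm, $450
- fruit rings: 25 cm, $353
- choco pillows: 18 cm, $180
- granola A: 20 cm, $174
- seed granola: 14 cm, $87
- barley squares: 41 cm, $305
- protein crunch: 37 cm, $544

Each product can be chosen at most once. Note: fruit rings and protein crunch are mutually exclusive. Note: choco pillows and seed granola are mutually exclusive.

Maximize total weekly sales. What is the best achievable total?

Best packing: oat clusters + choco pillows + barley squares + protein crunch — 127 cm, 1479 total.
Runner-up oat clusters + granola A + barley squares + protein crunch tops out at 1473.

1479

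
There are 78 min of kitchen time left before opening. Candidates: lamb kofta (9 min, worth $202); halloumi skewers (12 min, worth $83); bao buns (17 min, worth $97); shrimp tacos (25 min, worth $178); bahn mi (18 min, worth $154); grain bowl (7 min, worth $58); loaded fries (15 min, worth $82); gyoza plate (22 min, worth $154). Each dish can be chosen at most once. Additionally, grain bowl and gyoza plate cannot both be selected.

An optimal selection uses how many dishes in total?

5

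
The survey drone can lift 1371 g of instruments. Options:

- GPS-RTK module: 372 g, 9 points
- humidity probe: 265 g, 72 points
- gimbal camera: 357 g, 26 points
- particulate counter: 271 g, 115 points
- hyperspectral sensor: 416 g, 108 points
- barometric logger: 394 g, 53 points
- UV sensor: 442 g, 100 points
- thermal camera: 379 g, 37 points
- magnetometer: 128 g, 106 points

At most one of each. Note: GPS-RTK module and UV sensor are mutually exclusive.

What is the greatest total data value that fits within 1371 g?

429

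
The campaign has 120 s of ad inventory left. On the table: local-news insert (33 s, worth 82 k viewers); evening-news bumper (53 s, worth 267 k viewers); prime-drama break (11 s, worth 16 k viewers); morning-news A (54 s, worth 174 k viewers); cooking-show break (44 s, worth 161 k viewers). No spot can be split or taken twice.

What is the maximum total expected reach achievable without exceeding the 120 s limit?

457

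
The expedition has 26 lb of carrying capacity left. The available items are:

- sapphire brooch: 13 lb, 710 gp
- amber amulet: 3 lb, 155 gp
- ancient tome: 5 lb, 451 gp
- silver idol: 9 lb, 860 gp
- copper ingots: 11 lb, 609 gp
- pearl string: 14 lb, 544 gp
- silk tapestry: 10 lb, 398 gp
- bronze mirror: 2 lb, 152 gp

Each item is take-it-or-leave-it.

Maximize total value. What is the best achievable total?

1920

The ratio heuristic lands on amber amulet + ancient tome + silver idol + bronze mirror (1618) but leaves 7 lb idle.
The 5 lb tied up in amber amulet and bronze mirror is better spent on copper ingots — total rises to 1920 (25 lb).
Runner-up ancient tome + silver idol + silk tapestry + bronze mirror tops out at 1861.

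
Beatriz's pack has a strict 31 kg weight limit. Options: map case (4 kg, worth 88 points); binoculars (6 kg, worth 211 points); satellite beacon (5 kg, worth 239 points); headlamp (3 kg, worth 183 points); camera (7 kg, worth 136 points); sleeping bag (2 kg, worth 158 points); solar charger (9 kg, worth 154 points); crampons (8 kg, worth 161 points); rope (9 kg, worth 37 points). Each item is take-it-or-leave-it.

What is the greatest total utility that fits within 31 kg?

The ratio heuristic lands on map case + binoculars + satellite beacon + headlamp + sleeping bag + crampons (1040) but leaves 3 kg idle.
The 4 kg tied up in map case is better spent on camera — total rises to 1088 (31 kg).
Next best is map case + binoculars + satellite beacon + headlamp + sleeping bag + crampons at 1040 (28 kg) — short by 48.

1088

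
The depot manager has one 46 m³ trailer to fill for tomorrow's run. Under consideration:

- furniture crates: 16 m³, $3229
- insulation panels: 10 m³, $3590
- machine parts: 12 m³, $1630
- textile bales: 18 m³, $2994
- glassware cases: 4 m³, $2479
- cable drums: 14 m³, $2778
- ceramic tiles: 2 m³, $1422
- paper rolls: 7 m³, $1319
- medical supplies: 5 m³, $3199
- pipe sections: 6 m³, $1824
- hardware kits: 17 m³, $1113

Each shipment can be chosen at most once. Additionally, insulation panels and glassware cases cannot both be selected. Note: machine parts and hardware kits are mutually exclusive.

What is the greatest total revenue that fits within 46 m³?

Taking furniture crates + insulation panels + ceramic tiles + paper rolls + medical supplies + pipe sections: 46 m³ used, 14583 in revenue.
Nothing else feasible within 46 m³ beats 14583.

14583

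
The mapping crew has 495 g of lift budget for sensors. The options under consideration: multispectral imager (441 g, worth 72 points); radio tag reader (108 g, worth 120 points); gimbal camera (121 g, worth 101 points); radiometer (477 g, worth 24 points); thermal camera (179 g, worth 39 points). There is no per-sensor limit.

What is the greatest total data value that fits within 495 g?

480

Best packing: 4×radio tag reader — 432 g, 480 total.
That's the maximum — no swap from here does better than 480.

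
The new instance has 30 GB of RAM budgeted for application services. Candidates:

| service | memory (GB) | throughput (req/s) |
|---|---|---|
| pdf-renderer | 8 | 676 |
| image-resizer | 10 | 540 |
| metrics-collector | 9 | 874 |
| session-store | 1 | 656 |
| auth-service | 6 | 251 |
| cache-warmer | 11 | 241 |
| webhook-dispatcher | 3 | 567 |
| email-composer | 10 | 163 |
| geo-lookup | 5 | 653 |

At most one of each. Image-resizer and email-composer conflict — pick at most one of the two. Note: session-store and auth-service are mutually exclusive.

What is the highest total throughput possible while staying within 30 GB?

3426

Ranking by ratio (throughput/GB): session-store 656.00, webhook-dispatcher 189.00, geo-lookup 130.60, metrics-collector 97.11.
Pdf-renderer + metrics-collector + session-store + webhook-dispatcher + geo-lookup uses 26 of the 30 GB and totals 3426.
Next best is image-resizer + metrics-collector + session-store + webhook-dispatcher + geo-lookup at 3290 (28 GB) — short by 136.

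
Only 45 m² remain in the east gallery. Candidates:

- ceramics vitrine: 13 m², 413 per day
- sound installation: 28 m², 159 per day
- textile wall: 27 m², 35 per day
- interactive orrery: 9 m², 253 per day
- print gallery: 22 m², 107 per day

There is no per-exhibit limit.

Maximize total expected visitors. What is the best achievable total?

1332

Filling by ratio: 3×ceramics vitrine for 1239, with 6 m² left unused.
Replace ceramics vitrine with 2×interactive orrery: the trade gains 93 net, giving 1332 at 44 m².
Nothing else within 45 m² beats 1332.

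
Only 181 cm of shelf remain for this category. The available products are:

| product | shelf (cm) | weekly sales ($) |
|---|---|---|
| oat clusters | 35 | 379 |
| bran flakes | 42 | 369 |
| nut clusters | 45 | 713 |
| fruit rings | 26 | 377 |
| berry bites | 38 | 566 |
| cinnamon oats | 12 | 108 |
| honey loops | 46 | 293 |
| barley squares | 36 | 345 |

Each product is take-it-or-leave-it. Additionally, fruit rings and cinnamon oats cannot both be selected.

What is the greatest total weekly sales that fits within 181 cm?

The ratio ordering already packs tightly: oat clusters + nut clusters + fruit rings + berry bites + barley squares, 180 cm, 2380.
An exhaustive check of the 256 subsets confirms 2380.

2380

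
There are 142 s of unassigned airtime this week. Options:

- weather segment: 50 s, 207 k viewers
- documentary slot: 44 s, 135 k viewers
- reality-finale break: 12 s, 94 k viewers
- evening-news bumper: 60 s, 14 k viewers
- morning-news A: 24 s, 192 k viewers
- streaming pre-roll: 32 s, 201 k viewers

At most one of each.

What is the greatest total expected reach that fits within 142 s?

694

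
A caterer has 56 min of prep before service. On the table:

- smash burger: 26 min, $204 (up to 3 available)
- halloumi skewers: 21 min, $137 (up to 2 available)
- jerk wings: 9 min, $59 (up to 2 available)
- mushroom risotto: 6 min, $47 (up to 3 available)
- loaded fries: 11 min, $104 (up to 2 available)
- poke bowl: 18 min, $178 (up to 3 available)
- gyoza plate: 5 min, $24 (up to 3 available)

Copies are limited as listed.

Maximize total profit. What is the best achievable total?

Taking 3×poke bowl: 54 min used, 534 in profit.

534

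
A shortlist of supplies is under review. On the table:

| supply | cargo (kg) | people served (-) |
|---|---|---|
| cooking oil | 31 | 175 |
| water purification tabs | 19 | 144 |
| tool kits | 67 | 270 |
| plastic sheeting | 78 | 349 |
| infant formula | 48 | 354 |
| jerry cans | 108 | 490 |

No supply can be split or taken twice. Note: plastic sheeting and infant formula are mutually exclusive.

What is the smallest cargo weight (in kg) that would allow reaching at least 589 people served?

Need the lightest bundle worth ≥ 589.
cooking oil + water purification tabs + infant formula reaches 673 using 98 kg.
Any bundle with less than 98 kg falls short of 589.

98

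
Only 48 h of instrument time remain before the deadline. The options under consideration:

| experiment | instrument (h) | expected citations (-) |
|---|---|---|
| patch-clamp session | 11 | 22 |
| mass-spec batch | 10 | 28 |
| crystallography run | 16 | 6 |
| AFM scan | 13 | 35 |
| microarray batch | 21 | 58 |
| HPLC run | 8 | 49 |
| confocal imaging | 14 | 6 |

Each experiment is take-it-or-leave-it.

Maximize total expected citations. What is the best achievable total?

By expected citations per h: HPLC run 6.12, mass-spec batch 2.80, microarray batch 2.76 lead.
Filling by ratio: mass-spec batch + microarray batch + HPLC run for 135, with 9 h left unused.
Dropping mass-spec batch frees 10 h; slotting in AFM scan (13 h) lifts the total to 142 at 42 h.
No other feasible combination exceeds 142.

142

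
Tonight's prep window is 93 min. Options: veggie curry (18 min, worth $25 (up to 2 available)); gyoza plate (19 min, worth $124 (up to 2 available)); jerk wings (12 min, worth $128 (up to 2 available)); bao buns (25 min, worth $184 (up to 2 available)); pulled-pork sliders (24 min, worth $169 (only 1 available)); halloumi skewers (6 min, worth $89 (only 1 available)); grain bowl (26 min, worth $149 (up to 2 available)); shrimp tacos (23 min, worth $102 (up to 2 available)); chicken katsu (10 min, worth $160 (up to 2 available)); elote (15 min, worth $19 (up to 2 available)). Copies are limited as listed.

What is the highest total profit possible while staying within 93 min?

958

By profit per min: chicken katsu 16.00, halloumi skewers 14.83, jerk wings 10.67 lead.
A density-first pass picks veggie curry + 2×jerk wings + bao buns + halloumi skewers + 2×chicken katsu — 874 at 93 min.
Replace veggie curry and bao buns with gyoza plate + pulled-pork sliders: the trade gains 84 net, giving 958 at 93 min.
That's the maximum — no swap from here does better than 958.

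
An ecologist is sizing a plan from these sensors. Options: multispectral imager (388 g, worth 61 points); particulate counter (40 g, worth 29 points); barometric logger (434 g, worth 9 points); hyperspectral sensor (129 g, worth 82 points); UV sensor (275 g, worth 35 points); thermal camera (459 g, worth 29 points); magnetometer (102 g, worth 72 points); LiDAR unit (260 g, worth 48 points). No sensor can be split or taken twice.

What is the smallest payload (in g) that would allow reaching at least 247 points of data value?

806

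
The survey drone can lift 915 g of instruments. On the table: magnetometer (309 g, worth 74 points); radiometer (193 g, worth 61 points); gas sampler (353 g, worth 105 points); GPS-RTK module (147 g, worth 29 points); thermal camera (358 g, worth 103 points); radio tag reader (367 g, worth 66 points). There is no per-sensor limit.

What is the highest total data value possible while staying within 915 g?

Filling by ratio: 4×radiometer for 244, with 143 g left unused.
Replace 3×radiometer with 2×gas sampler: the trade gains 27 net, giving 271 at 899 g.
No other feasible combination exceeds 271.

271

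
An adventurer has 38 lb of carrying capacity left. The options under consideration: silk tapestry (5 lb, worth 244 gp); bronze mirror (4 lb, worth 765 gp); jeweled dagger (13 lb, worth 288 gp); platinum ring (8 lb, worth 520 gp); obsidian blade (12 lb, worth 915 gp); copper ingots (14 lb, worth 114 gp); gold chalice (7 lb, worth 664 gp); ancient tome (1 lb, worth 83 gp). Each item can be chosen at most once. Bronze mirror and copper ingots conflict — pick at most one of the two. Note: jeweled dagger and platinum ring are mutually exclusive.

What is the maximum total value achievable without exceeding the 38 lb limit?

3191

Silk tapestry + bronze mirror + platinum ring + obsidian blade + gold chalice + ancient tome uses 37 of the 38 lb and totals 3191.
That's the maximum — no feasible swap from here does better than 3191.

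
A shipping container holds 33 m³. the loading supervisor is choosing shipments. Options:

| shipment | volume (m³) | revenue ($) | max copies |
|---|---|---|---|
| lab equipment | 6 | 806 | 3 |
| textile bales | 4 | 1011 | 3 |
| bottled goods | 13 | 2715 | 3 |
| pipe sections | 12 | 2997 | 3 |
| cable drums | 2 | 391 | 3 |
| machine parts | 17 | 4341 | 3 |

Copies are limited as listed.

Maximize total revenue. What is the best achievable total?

8349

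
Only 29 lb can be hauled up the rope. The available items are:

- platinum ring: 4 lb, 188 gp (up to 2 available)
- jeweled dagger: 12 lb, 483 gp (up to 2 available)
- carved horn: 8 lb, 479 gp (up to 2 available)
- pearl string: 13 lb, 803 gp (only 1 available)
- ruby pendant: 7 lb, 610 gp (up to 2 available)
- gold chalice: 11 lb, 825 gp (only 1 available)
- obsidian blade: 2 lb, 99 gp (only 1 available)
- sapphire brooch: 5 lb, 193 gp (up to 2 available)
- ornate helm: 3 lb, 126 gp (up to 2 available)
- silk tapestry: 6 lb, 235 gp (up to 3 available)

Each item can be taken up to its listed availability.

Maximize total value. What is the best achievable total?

2233

Density check — ruby pendant 87.14, gold chalice 75.00, pearl string 61.77, carved horn 59.88 are the best per lb.
Greedy by ratio would take 2×ruby pendant + gold chalice + obsidian blade: 27 lb used, total 2144.
Dropping obsidian blade frees 2 lb; slotting in platinum ring (4 lb) lifts the total to 2233 at 29 lb.
Every other selection either busts 29 lb or exceeds an availability limit or fails to beat 2233.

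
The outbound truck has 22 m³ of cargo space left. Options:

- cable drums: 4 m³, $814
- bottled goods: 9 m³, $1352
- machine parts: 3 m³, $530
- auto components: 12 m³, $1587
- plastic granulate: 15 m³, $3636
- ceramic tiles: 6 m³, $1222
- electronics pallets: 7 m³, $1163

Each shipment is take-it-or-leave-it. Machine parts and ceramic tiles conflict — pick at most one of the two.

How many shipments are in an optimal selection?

3

Optimal total is 4980.
cable drums + machine parts + plastic granulate hits 4980 at 22 m³.
Every optimal selection uses 3 shipments.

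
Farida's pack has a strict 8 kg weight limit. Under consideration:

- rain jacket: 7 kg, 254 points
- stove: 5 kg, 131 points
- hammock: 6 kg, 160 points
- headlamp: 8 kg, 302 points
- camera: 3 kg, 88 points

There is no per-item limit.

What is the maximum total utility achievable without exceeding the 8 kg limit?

302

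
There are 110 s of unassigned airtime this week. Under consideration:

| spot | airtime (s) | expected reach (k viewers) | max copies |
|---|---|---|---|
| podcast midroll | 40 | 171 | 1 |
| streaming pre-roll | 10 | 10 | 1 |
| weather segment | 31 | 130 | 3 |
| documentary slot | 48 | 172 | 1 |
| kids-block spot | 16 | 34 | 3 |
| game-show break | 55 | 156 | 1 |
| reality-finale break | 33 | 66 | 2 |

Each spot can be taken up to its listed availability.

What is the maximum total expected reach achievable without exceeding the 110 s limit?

By expected reach per s: podcast midroll 4.28, weather segment 4.19, documentary slot 3.58, game-show break 2.84 lead.
The ratio heuristic lands on podcast midroll + 2×weather segment (431) but leaves 8 s idle.
The 40 s tied up in podcast midroll is better spent on documentary slot — total rises to 432 (110 s).
That's the maximum — no swap from here does better than 432.

432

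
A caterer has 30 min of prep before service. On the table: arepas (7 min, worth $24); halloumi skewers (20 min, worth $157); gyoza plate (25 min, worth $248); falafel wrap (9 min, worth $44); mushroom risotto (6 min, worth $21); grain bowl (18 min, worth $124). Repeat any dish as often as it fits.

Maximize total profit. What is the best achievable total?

Ranking by ratio (profit/min): gyoza plate 9.92, halloumi skewers 7.85, grain bowl 6.89.
Gyoza plate uses 25 of the 30 min and totals 248.
Every other selection either busts 30 min or fails to beat 248.

248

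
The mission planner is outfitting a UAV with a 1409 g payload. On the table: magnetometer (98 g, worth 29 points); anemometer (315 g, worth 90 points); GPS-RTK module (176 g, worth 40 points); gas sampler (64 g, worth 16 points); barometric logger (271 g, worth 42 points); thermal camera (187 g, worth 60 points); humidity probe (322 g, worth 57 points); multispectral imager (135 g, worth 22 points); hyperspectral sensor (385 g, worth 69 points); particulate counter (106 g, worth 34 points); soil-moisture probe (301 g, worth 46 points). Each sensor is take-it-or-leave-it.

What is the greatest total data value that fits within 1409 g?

348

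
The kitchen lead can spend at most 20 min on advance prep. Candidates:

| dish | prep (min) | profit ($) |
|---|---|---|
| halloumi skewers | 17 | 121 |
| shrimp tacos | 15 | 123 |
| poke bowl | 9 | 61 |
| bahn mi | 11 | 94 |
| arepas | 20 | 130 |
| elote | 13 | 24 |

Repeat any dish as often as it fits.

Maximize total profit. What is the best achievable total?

155

Poke bowl + bahn mi uses 20 of the 20 min and totals 155.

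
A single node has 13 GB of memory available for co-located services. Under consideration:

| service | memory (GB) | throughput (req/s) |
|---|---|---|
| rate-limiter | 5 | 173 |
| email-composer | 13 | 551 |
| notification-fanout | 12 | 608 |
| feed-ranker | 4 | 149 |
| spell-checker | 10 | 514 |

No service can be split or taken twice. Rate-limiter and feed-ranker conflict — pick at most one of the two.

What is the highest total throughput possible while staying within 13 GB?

608

Greedy by ratio would take spell-checker: 10 GB used, total 514.
Dropping spell-checker frees 10 GB; slotting in notification-fanout (12 GB) lifts the total to 608 at 12 GB.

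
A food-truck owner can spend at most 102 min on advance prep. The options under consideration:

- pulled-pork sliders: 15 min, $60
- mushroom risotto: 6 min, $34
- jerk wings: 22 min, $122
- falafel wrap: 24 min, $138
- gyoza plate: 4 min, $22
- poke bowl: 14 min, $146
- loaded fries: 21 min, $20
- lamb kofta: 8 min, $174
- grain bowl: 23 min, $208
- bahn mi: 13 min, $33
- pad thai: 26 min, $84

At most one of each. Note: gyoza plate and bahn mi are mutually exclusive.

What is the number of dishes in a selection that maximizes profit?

7

Optimal total is 844.
mushroom risotto + jerk wings + falafel wrap + gyoza plate + poke bowl + lamb kofta + grain bowl hits 844 at 101 min.
Every optimal selection uses 7 dishes.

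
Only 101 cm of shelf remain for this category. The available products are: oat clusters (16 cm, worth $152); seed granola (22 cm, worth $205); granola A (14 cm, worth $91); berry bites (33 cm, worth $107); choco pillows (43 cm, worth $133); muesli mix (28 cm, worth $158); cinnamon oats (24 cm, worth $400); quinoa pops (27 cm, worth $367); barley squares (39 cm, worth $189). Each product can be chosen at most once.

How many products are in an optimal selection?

4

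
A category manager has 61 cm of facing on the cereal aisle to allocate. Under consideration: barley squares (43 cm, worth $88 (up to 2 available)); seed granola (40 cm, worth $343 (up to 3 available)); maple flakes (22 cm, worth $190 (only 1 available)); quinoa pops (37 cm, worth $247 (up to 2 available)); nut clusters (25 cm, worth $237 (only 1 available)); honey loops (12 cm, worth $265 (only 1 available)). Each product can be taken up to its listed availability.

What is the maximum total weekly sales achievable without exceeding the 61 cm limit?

692

Best packing: maple flakes + nut clusters + honey loops — 59 cm, 692 total.
Every other selection either busts 61 cm or exceeds an availability limit or fails to beat 692.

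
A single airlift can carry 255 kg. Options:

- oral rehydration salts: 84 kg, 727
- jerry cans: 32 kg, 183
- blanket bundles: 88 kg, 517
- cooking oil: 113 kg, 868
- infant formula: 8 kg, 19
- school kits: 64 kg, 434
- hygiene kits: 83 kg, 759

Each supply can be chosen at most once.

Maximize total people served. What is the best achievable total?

2003

Ranking by ratio (people served/kg): hygiene kits 9.14, oral rehydration salts 8.65, cooking oil 7.68.
A density-first pass picks oral rehydration salts + infant formula + school kits + hygiene kits — 1939 at 239 kg.
Replace infant formula and school kits with blanket bundles: the trade gains 64 net, giving 2003 at 255 kg.
The closest alternative, oral rehydration salts + infant formula + school kits + hygiene kits, reaches only 1939.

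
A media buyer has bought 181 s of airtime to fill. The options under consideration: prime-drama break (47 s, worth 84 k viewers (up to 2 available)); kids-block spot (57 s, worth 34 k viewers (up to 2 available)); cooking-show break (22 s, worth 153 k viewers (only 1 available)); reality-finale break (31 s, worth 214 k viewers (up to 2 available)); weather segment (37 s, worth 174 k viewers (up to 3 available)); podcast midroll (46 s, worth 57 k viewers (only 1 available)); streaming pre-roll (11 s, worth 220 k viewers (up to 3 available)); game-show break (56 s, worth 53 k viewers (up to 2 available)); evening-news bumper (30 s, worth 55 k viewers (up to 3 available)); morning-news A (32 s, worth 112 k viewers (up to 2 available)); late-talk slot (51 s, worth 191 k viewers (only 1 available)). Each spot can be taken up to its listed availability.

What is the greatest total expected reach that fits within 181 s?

Ranking by ratio (expected reach/s): streaming pre-roll 20.00, cooking-show break 6.95, reality-finale break 6.90.
A density-first pass picks cooking-show break + 2×reality-finale break + weather segment + 3×streaming pre-roll — 1415 at 154 s.
The 37 s tied up in weather segment is better spent on 2×morning-news A — total rises to 1465 (181 s).
That's the maximum — no swap from here does better than 1465.

1465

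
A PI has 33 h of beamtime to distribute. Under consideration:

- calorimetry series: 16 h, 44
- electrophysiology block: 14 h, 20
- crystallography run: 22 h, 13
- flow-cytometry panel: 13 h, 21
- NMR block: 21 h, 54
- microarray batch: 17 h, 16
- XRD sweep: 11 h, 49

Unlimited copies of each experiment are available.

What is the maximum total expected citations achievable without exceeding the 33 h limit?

147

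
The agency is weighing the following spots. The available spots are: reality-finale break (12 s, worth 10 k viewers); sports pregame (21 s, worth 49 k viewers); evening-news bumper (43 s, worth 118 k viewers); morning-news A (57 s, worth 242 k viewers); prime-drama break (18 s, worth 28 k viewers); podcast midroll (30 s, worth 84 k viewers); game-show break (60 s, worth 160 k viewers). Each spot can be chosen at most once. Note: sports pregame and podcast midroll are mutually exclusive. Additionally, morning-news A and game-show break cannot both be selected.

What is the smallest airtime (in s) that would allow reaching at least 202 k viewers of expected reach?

57

Need the lightest bundle worth ≥ 202.
morning-news A: 242 expected reach at 57 s.
No combination under 57 s hits 202.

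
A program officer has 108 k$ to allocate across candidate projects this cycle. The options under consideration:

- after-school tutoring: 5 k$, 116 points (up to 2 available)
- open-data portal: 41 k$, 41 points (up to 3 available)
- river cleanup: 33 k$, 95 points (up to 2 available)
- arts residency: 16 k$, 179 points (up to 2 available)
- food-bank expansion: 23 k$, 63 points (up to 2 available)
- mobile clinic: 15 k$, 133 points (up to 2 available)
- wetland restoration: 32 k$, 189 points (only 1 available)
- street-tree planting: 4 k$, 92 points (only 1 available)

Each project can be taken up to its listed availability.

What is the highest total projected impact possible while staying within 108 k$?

1137

The ratio ordering already packs tightly: 2×after-school tutoring + 2×arts residency + 2×mobile clinic + wetland restoration + street-tree planting, 108 k$, 1137.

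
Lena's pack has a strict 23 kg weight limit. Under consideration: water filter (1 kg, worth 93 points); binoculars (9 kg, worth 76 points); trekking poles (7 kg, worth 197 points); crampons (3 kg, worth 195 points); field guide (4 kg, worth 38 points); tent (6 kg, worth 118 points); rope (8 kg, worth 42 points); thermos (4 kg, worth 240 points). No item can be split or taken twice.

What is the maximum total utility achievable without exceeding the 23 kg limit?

843

Taking water filter + trekking poles + crampons + tent + thermos: 21 kg used, 843 in utility.
Runner-up water filter + trekking poles + crampons + rope + thermos tops out at 767.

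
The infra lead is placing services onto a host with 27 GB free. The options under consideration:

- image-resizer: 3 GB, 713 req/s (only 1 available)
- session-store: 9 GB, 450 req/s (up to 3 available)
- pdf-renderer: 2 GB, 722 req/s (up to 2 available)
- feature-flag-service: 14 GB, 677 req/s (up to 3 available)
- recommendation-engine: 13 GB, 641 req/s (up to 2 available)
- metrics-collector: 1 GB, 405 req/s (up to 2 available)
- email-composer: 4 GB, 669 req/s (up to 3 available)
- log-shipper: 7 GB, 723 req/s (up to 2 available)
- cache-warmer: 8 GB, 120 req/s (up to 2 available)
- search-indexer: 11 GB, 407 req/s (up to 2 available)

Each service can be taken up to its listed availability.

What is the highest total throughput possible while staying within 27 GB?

The ratio heuristic lands on image-resizer + 2×pdf-renderer + 2×metrics-collector + 3×email-composer (4974) but leaves 6 GB idle.
Replace metrics-collector with log-shipper: the trade gains 318 net, giving 5292 at 27 GB.
No other feasible combination exceeds 5292.

5292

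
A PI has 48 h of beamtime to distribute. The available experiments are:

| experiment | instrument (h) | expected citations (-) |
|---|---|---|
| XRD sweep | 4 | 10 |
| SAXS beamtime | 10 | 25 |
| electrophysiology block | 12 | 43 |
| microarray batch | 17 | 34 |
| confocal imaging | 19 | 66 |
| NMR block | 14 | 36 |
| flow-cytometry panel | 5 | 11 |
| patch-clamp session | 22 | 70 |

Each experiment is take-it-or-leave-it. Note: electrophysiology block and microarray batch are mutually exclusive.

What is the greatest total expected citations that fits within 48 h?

Density check — electrophysiology block 3.58, confocal imaging 3.47, patch-clamp session 3.18 are the best per h.
Greedy by ratio would take electrophysiology block + confocal imaging + NMR block: 45 h used, total 145.
The 19 h tied up in confocal imaging is better spent on patch-clamp session — total rises to 149 (48 h).
Runner-up XRD sweep + SAXS beamtime + electrophysiology block + patch-clamp session tops out at 148.

149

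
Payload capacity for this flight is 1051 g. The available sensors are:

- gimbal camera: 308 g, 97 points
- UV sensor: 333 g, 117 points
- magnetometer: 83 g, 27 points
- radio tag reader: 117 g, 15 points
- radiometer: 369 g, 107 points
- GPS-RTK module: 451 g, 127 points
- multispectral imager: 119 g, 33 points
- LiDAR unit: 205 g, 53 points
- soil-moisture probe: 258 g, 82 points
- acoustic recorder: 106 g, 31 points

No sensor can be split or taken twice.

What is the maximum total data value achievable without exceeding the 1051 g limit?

333

Ranking by ratio (data value/g): UV sensor 0.35, magnetometer 0.33, soil-moisture probe 0.32.
A density-first pass picks gimbal camera + UV sensor + magnetometer + soil-moisture probe — 323 at 982 g.
The 308 g tied up in gimbal camera is better spent on radiometer — total rises to 333 (1043 g).
The closest alternative, gimbal camera + UV sensor + multispectral imager + soil-moisture probe, reaches only 329.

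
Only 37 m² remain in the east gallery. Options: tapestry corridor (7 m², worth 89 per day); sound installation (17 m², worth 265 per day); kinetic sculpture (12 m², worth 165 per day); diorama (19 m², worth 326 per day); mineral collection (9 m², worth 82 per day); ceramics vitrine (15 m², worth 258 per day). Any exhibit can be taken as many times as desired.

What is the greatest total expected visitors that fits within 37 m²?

By expected visitors per m²: ceramics vitrine 17.20, diorama 17.16, sound installation 15.59, kinetic sculpture 13.75 lead.
Tapestry corridor + 2×ceramics vitrine uses 37 of the 37 m² and totals 605.
Every other selection either busts 37 m² or fails to beat 605.

605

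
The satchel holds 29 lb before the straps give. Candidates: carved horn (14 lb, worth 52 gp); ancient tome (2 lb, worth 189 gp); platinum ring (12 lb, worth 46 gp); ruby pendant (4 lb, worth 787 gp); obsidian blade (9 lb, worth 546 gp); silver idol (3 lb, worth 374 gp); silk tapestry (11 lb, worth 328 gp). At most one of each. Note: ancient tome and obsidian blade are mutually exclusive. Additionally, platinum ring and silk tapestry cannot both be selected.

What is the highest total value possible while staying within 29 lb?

Density check — ruby pendant 196.75, silver idol 124.67, ancient tome 94.50, obsidian blade 60.67 are the best per lb.
Best packing: ruby pendant + obsidian blade + silver idol + silk tapestry — 27 lb, 2035 total.
Runner-up platinum ring + ruby pendant + obsidian blade + silver idol tops out at 1753.

2035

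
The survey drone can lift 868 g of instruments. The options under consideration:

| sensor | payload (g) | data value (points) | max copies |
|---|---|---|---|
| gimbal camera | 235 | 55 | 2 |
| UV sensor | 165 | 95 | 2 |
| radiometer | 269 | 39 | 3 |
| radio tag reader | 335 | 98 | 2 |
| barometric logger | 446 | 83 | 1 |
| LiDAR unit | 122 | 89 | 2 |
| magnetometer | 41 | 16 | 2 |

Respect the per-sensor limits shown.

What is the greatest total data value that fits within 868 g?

439

The ratio heuristic lands on 2×UV sensor + 2×LiDAR unit + 2×magnetometer (400) but leaves 212 g idle.
Dropping magnetometer frees 41 g; slotting in gimbal camera (235 g) lifts the total to 439 at 850 g.
That's the maximum — no swap from here does better than 439.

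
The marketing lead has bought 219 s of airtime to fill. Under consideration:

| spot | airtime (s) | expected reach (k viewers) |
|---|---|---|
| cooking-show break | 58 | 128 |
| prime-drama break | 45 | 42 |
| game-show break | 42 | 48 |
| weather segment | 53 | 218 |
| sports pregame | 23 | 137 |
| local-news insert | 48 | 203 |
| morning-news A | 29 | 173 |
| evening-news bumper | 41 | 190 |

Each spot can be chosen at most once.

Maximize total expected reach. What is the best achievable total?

921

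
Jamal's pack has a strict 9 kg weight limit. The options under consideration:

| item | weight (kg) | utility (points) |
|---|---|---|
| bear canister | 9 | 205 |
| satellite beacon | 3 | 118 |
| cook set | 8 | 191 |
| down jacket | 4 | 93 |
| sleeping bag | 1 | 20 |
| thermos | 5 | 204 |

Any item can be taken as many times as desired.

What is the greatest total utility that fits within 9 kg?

354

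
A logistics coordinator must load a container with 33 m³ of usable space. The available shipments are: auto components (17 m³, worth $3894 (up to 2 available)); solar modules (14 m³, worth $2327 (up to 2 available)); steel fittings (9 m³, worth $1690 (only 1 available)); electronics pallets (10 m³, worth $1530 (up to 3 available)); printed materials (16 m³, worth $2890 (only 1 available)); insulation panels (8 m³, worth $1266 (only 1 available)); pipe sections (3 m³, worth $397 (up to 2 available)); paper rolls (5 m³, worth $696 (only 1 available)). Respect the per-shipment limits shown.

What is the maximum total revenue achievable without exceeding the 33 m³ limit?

Density check — auto components 229.06, steel fittings 187.78, printed materials 180.62 are the best per m³.
Taking the top-ratio shipments first gives auto components + steel fittings + paper rolls for 6280 (31 m³).
The 14 m³ tied up in steel fittings and paper rolls is better spent on printed materials — total rises to 6784 (33 m³).

6784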